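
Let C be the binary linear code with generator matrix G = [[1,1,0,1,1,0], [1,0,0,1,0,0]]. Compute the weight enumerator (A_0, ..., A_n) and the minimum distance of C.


Weight distribution: A_0 = 1, A_2 = 2, A_4 = 1. Minimum distance d = 2.

Enumerate all 2^2 = 4 messages m ∈ F_2^2.
For each, compute codeword c = mG in F_2^6, then tally its weight.
  m = 00 → c = 000000, weight = 0.
  m = 10 → c = 110110, weight = 4.
  m = 01 → c = 100100, weight = 2.
  m = 11 → c = 010010, weight = 2.
Tally weights:
  weight 0: 1 codewords.
  weight 2: 2 codewords.
  weight 4: 1 codewords.
Minimum distance d = smallest w > 0 with A_w > 0 = 2.
Sanity: Σ A_w = 4 = 2^2 = 4 ✓.


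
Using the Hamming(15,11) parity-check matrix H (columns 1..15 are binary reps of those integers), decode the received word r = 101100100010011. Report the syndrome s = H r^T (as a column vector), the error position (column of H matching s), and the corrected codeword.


s = (1, 0, 1, 1)^T, error position = 11, corrected codeword c = 101100100000011

Compute s = H r^T mod 2 one row at a time:
  s_1 = 0 + 0 + 0 + 1 + 0 + 0 + 1 + 1 = 3 ≡ 1 (mod 2).
  s_2 = 1 + 0 + 0 + 1 + 0 + 0 + 1 + 1 = 4 ≡ 0 (mod 2).
  s_3 = 0 + 1 + 0 + 1 + 0 + 1 + 1 + 1 = 5 ≡ 1 (mod 2).
  s_4 = 1 + 1 + 0 + 1 + 0 + 1 + 0 + 1 = 5 ≡ 1 (mod 2).
s = (1, 0, 1, 1)^T — this equals column 11 of H (binary 1011), so error is at position 11.
Correct: flip bit 11 of r = 101100100010011 to get c = 101100100000011.


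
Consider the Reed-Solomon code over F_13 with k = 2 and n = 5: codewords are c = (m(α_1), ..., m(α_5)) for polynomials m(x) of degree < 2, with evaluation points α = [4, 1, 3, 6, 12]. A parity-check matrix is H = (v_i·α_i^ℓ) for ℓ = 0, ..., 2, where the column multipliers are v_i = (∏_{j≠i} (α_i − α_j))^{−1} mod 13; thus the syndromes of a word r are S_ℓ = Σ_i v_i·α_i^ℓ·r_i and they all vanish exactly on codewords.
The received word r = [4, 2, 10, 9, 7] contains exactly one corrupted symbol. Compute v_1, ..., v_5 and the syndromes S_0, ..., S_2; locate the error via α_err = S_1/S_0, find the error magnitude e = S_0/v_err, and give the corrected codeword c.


S = (9, 10, 1), error at position 1, error magnitude e = 3, c = [1, 2, 10, 9, 7].

Step 1: column multipliers v_i = (∏_{j≠i}(α_i − α_j))^{−1} mod 13.
  i = 1 (α = 4): (4−1)(4−3)(4−6)(4−12) = 3·1·(−2)·(−8) = 48 ≡ 9, so v_1 = 9^{−1} = 3 (mod 13).
  i = 2 (α = 1): (1−4)(1−3)(1−6)(1−12) = (−3)·(−2)·(−5)·(−11) = 330 ≡ 5, so v_2 = 5^{−1} = 8 (mod 13).
  i = 3 (α = 3): (3−4)(3−1)(3−6)(3−12) = (−1)·2·(−3)·(−9) = −54 ≡ 11, so v_3 = 11^{−1} = 6 (mod 13).
  i = 4 (α = 6): (6−4)(6−1)(6−3)(6−12) = 2·5·3·(−6) = −180 ≡ 2, so v_4 = 2^{−1} = 7 (mod 13).
  i = 5 (α = 12): (12−4)(12−1)(12−3)(12−6) = 8·11·9·6 = 4752 ≡ 7, so v_5 = 7^{−1} = 2 (mod 13).
  v = [3, 8, 6, 7, 2].
Step 2: syndromes of r = [4, 2, 10, 9, 7] (all sums mod 13).
  S_0 = Σ v_i r_i = 3·4 + 8·2 + 6·10 + 7·9 + 2·7 = 165 ≡ 9.
  S_1 = Σ v_i α_i r_i = 3·4·4 + 8·1·2 + 6·3·10 + 7·6·9 + 2·12·7 = 790 ≡ 10.
  α_i^2 mod 13 = [3, 1, 9, 10, 1].
  S_2 = Σ v_i α_i^2 r_i = 3·3·4 + 8·1·2 + 6·9·10 + 7·10·9 + 2·1·7 = 1236 ≡ 1.
  S = (9, 10, 1) ≠ 0, so r is not a codeword (an error is present).
Step 3: locate the error. For a single error e at position i, S_ℓ = v_i·e·α_i^ℓ, so α_err = S_1/S_0.
  S_0^{−1} = 9^{−1} = 3 (mod 13), so α_err = 10·3 = 30 ≡ 4 = α_1. Error position i = 1.
  Consistency check: S_2/S_1 = 1·4 = 4 ≡ 4 = α_err ✓ (single-error assumption holds).
Step 4: error magnitude e = S_0/v_1 = S_0·∏_{j≠1}(α_1 − α_j) = 9·9 = 81 ≡ 3 (mod 13).
Step 5: correct position 1: c_1 = r_1 − e = 4 − 3 ≡ 1 (mod 13). Hence c = [1, 2, 10, 9, 7].
  Check: interpolating c through the α_i gives m(x) = 11 + 4·x (degree < 2) with m(α_i) = c_i for every i, so c is indeed a codeword.


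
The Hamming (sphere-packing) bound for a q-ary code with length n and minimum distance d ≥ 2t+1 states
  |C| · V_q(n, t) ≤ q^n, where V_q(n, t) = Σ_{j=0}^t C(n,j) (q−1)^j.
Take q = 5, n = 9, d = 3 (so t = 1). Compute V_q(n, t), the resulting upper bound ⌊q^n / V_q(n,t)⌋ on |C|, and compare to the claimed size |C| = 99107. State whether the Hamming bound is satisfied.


V_q(n, t) = 37, q^n = 1953125, Hamming bound = 52787, |C| = 99107 > bound (violated).

Step 1: Compute V_q(n, t) = Σ_{j=0}^1 C(n, j) (q−1)^j.
  j = 0: C(9,0)·(4)^0 = 1·1 = 1.
  j = 1: C(9,1)·(4)^1 = 9·4 = 36.
  V_q(n, t) = 1 + 36 = 37.
Step 2: q^n = 5^9 = 1953125.
Step 3: Hamming bound ⌊q^n / V_q(n,t)⌋ = ⌊1953125/37⌋ = 52787.
Step 4: Compare |C| = 99107 to 52787: violated.
The claimed |C| lies above the Hamming bound, so no 5-ary code of length 9 with d ≥ 3 can have 99107 codewords.


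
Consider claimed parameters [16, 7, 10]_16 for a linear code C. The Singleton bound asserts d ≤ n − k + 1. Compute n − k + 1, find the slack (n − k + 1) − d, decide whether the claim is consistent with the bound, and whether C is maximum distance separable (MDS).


Singleton RHS = n − k + 1 = 10, slack = 0, bound satisfied, MDS.

Singleton bound: d ≤ n − k + 1.
Here n = 16, k = 7, so n − k + 1 = 10.
Given d = 10, check d ≤ 10: YES.
Slack = (n − k + 1) − d = 0.
The code is MDS (slack = 0).
Description: the claimed parameters are [16, 7, 10]_16; such a code would be MDS (meets Singleton bound).


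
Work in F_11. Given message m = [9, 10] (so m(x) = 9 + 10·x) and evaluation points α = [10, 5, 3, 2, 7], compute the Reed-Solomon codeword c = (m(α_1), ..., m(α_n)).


c = [10, 4, 6, 7, 2]

Message polynomial: m(x) = 9 + 10·x (mod 11).
For each evaluation point α_i, compute m(α_i) mod 11:
  α_1 = 10: Horner steps 10 → 10, so m(10) = 10.
  α_2 = 5: Horner steps 10 → 4, so m(5) = 4.
  α_3 = 3: Horner steps 10 → 6, so m(3) = 6.
  α_4 = 2: Horner steps 10 → 7, so m(2) = 7.
  α_5 = 7: Horner steps 10 → 2, so m(7) = 2.
Codeword c = [10, 4, 6, 7, 2] ∈ F_11^5.


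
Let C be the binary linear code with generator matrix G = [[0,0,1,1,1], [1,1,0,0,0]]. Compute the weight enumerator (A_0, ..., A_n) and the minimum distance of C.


Weight distribution: A_0 = 1, A_2 = 1, A_3 = 1, A_5 = 1. Minimum distance d = 2.

Enumerate all 2^2 = 4 messages m ∈ F_2^2.
For each, compute codeword c = mG in F_2^5, then tally its weight.
  m = 00 → c = 00000, weight = 0.
  m = 10 → c = 00111, weight = 3.
  m = 01 → c = 11000, weight = 2.
  m = 11 → c = 11111, weight = 5.
Tally weights:
  weight 0: 1 codewords.
  weight 2: 1 codewords.
  weight 3: 1 codewords.
  weight 5: 1 codewords.
Minimum distance d = smallest w > 0 with A_w > 0 = 2.
Sanity: Σ A_w = 4 = 2^2 = 4 ✓.


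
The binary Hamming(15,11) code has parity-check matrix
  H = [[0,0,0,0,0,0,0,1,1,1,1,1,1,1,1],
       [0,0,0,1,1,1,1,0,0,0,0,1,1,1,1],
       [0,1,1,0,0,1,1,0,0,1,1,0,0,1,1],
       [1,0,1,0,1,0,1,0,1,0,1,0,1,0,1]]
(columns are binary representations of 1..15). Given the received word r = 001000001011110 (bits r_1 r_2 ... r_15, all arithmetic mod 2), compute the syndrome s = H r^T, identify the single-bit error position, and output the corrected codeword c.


s = (1, 1, 1, 0)^T, error position = 14, corrected codeword c = 001000001011100

Compute s = H r^T mod 2 one row at a time:
  s_1 = 0 + 1 + 0 + 1 + 1 + 1 + 1 + 0 = 5 ≡ 1 (mod 2).
  s_2 = 0 + 0 + 0 + 0 + 1 + 1 + 1 + 0 = 3 ≡ 1 (mod 2).
  s_3 = 0 + 1 + 0 + 0 + 0 + 1 + 1 + 0 = 3 ≡ 1 (mod 2).
  s_4 = 0 + 1 + 0 + 0 + 1 + 1 + 1 + 0 = 4 ≡ 0 (mod 2).
s = (1, 1, 1, 0)^T — this equals column 14 of H (binary 1110), so error is at position 14.
Correct: flip bit 14 of r = 001000001011110 to get c = 001000001011100.


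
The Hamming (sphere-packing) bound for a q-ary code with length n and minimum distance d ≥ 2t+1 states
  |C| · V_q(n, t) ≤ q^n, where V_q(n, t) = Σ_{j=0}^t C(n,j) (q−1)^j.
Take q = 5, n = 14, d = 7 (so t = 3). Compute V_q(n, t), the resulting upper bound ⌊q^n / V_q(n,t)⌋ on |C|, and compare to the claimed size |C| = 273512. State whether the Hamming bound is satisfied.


V_q(n, t) = 24809, q^n = 6103515625, Hamming bound = 246020, |C| = 273512 > bound (violated).

Step 1: Compute V_q(n, t) = Σ_{j=0}^3 C(n, j) (q−1)^j.
  j = 0: C(14,0)·(4)^0 = 1·1 = 1.
  j = 1: C(14,1)·(4)^1 = 14·4 = 56.
  j = 2: C(14,2)·(4)^2 = 91·16 = 1456.
  j = 3: C(14,3)·(4)^3 = 364·64 = 23296.
  V_q(n, t) = 1 + 56 + 1456 + 23296 = 24809.
Step 2: q^n = 5^14 = 6103515625.
Step 3: Hamming bound ⌊q^n / V_q(n,t)⌋ = ⌊6103515625/24809⌋ = 246020.
Step 4: Compare |C| = 273512 to 246020: violated.
The claimed |C| lies above the Hamming bound, so no 5-ary code of length 14 with d ≥ 7 can have 273512 codewords.


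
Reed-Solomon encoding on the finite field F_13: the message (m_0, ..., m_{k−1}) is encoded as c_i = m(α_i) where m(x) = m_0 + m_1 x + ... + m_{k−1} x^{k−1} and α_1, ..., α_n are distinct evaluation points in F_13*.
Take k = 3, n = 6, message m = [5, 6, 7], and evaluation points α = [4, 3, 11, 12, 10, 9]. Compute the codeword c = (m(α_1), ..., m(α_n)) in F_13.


c = [11, 8, 8, 6, 11, 2]

Message polynomial: m(x) = 5 + 6·x + 7·x^2 (mod 13).
For each evaluation point α_i, compute m(α_i) mod 13:
  α_1 = 4: Horner steps 7 → 8 → 11, so m(4) = 11.
  α_2 = 3: Horner steps 7 → 1 → 8, so m(3) = 8.
  α_3 = 11: Horner steps 7 → 5 → 8, so m(11) = 8.
  α_4 = 12: Horner steps 7 → 12 → 6, so m(12) = 6.
  α_5 = 10: Horner steps 7 → 11 → 11, so m(10) = 11.
  α_6 = 9: Horner steps 7 → 4 → 2, so m(9) = 2.
Codeword c = [11, 8, 8, 6, 11, 2] ∈ F_13^6.


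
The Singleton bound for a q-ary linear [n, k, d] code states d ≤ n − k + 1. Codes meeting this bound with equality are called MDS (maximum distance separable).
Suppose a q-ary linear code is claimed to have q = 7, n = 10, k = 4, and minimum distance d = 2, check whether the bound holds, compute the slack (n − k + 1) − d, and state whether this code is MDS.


Singleton RHS = n − k + 1 = 7, slack = 5, bound satisfied, not MDS.

Singleton bound: d ≤ n − k + 1.
Here n = 10, k = 4, so n − k + 1 = 7.
Given d = 2, check d ≤ 7: YES.
Slack = (n − k + 1) − d = 5.
The code is NOT MDS (slack = 5 > 0).
Description: the claimed parameters are [10, 4, 2]_7; such a code would be non-MDS.


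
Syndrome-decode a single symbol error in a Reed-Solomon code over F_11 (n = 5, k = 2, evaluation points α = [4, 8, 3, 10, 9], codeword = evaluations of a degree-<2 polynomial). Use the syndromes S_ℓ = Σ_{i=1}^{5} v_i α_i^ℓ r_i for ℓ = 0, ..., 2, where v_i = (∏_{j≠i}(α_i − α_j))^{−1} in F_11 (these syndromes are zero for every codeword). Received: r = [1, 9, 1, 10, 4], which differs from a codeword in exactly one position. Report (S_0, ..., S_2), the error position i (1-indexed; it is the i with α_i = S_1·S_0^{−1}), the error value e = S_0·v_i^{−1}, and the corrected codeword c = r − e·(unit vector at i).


S = (5, 9, 3), error at position 1, error magnitude e = 5, c = [7, 9, 1, 10, 4].

Step 1: column multipliers v_i = (∏_{j≠i}(α_i − α_j))^{−1} mod 11.
  i = 1 (α = 4): (4−8)(4−3)(4−10)(4−9) = (−4)·1·(−6)·(−5) = −120 ≡ 1, so v_1 = 1^{−1} = 1 (mod 11).
  i = 2 (α = 8): (8−4)(8−3)(8−10)(8−9) = 4·5·(−2)·(−1) = 40 ≡ 7, so v_2 = 7^{−1} = 8 (mod 11).
  i = 3 (α = 3): (3−4)(3−8)(3−10)(3−9) = (−1)·(−5)·(−7)·(−6) = 210 ≡ 1, so v_3 = 1^{−1} = 1 (mod 11).
  i = 4 (α = 10): (10−4)(10−8)(10−3)(10−9) = 6·2·7·1 = 84 ≡ 7, so v_4 = 7^{−1} = 8 (mod 11).
  i = 5 (α = 9): (9−4)(9−8)(9−3)(9−10) = 5·1·6·(−1) = −30 ≡ 3, so v_5 = 3^{−1} = 4 (mod 11).
  v = [1, 8, 1, 8, 4].
Step 2: syndromes of r = [1, 9, 1, 10, 4] (all sums mod 11).
  S_0 = Σ v_i r_i = 1·1 + 8·9 + 1·1 + 8·10 + 4·4 = 170 ≡ 5.
  S_1 = Σ v_i α_i r_i = 1·4·1 + 8·8·9 + 1·3·1 + 8·10·10 + 4·9·4 = 1527 ≡ 9.
  α_i^2 mod 11 = [5, 9, 9, 1, 4].
  S_2 = Σ v_i α_i^2 r_i = 1·5·1 + 8·9·9 + 1·9·1 + 8·1·10 + 4·4·4 = 806 ≡ 3.
  S = (5, 9, 3) ≠ 0, so r is not a codeword (an error is present).
Step 3: locate the error. For a single error e at position i, S_ℓ = v_i·e·α_i^ℓ, so α_err = S_1/S_0.
  S_0^{−1} = 5^{−1} = 9 (mod 11), so α_err = 9·9 = 81 ≡ 4 = α_1. Error position i = 1.
  Consistency check: S_2/S_1 = 3·5 = 15 ≡ 4 = α_err ✓ (single-error assumption holds).
Step 4: error magnitude e = S_0/v_1 = S_0·∏_{j≠1}(α_1 − α_j) = 5·1 = 5 ≡ 5 (mod 11).
Step 5: correct position 1: c_1 = r_1 − e = 1 − 5 ≡ 7 (mod 11). Hence c = [7, 9, 1, 10, 4].
  Check: interpolating c through the α_i gives m(x) = 5 + 6·x (degree < 2) with m(α_i) = c_i for every i, so c is indeed a codeword.


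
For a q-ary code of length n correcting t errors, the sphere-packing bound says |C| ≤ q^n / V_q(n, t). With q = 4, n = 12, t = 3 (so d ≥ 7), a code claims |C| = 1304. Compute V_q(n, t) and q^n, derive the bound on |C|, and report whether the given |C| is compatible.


V_q(n, t) = 6571, q^n = 16777216, Hamming bound = 2553, |C| = 1304 ≤ bound (satisfied).

Step 1: Compute V_q(n, t) = Σ_{j=0}^3 C(n, j) (q−1)^j.
  j = 0: C(12,0)·(3)^0 = 1·1 = 1.
  j = 1: C(12,1)·(3)^1 = 12·3 = 36.
  j = 2: C(12,2)·(3)^2 = 66·9 = 594.
  j = 3: C(12,3)·(3)^3 = 220·27 = 5940.
  V_q(n, t) = 1 + 36 + 594 + 5940 = 6571.
Step 2: q^n = 4^12 = 16777216.
Step 3: Hamming bound ⌊q^n / V_q(n,t)⌋ = ⌊16777216/6571⌋ = 2553.
Step 4: Compare |C| = 1304 to 2553: satisfied.
The claimed |C| lies below the Hamming bound.


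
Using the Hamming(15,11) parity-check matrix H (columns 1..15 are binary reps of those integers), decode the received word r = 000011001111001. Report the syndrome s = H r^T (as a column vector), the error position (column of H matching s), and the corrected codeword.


s = (1, 0, 0, 0)^T, error position = 8, corrected codeword c = 000011011111001

Compute s = H r^T mod 2 one row at a time:
  s_1 = 0 + 1 + 1 + 1 + 1 + 0 + 0 + 1 = 5 ≡ 1 (mod 2).
  s_2 = 0 + 1 + 1 + 0 + 1 + 0 + 0 + 1 = 4 ≡ 0 (mod 2).
  s_3 = 0 + 0 + 1 + 0 + 1 + 1 + 0 + 1 = 4 ≡ 0 (mod 2).
  s_4 = 0 + 0 + 1 + 0 + 1 + 1 + 0 + 1 = 4 ≡ 0 (mod 2).
s = (1, 0, 0, 0)^T — this equals column 8 of H (binary 1000), so error is at position 8.
Correct: flip bit 8 of r = 000011001111001 to get c = 000011011111001.


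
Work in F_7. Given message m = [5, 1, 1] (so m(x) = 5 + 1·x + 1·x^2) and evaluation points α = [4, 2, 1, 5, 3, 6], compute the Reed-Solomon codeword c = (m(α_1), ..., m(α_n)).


c = [4, 4, 0, 0, 3, 5]

Message polynomial: m(x) = 5 + 1·x + 1·x^2 (mod 7).
For each evaluation point α_i, compute m(α_i) mod 7:
  α_1 = 4: Horner steps 1 → 5 → 4, so m(4) = 4.
  α_2 = 2: Horner steps 1 → 3 → 4, so m(2) = 4.
  α_3 = 1: Horner steps 1 → 2 → 0, so m(1) = 0.
  α_4 = 5: Horner steps 1 → 6 → 0, so m(5) = 0.
  α_5 = 3: Horner steps 1 → 4 → 3, so m(3) = 3.
  α_6 = 6: Horner steps 1 → 0 → 5, so m(6) = 5.
Codeword c = [4, 4, 0, 0, 3, 5] ∈ F_7^6.


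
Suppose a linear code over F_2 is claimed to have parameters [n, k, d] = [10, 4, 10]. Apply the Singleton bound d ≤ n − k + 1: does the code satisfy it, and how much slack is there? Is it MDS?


Singleton RHS = n − k + 1 = 7, slack = -3, bound violated (no such code; not MDS).

Singleton bound: d ≤ n − k + 1.
Here n = 10, k = 4, so n − k + 1 = 7.
Given d = 10, check d ≤ 7: NO.
Slack = (n − k + 1) − d = -3.
The slack is negative: d = 10 exceeds n − k + 1 = 7 by 3, so the Singleton bound is violated and no linear [10, 4, 10]_2 code can exist. In particular it is not MDS (MDS requires d = n − k + 1 exactly).
Description: the claimed parameters are [10, 4, 10]_2; such a code would be impossible (violates the Singleton bound).


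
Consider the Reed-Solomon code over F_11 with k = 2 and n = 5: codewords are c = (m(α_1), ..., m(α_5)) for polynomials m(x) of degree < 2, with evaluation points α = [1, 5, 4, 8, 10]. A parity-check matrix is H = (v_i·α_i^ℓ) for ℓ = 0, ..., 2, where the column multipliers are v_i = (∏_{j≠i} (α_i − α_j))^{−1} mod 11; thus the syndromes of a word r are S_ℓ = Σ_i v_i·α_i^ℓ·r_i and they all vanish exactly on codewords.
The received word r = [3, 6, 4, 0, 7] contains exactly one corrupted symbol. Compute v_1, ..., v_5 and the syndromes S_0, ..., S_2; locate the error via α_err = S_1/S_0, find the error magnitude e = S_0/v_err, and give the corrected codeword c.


S = (8, 10, 7), error at position 3, error magnitude e = 7, c = [3, 6, 8, 0, 7].

Step 1: column multipliers v_i = (∏_{j≠i}(α_i − α_j))^{−1} mod 11.
  i = 1 (α = 1): (1−5)(1−4)(1−8)(1−10) = (−4)·(−3)·(−7)·(−9) = 756 ≡ 8, so v_1 = 8^{−1} = 7 (mod 11).
  i = 2 (α = 5): (5−1)(5−4)(5−8)(5−10) = 4·1·(−3)·(−5) = 60 ≡ 5, so v_2 = 5^{−1} = 9 (mod 11).
  i = 3 (α = 4): (4−1)(4−5)(4−8)(4−10) = 3·(−1)·(−4)·(−6) = −72 ≡ 5, so v_3 = 5^{−1} = 9 (mod 11).
  i = 4 (α = 8): (8−1)(8−5)(8−4)(8−10) = 7·3·4·(−2) = −168 ≡ 8, so v_4 = 8^{−1} = 7 (mod 11).
  i = 5 (α = 10): (10−1)(10−5)(10−4)(10−8) = 9·5·6·2 = 540 ≡ 1, so v_5 = 1^{−1} = 1 (mod 11).
  v = [7, 9, 9, 7, 1].
Step 2: syndromes of r = [3, 6, 4, 0, 7] (all sums mod 11).
  S_0 = Σ v_i r_i = 7·3 + 9·6 + 9·4 + 7·0 + 1·7 = 118 ≡ 8.
  S_1 = Σ v_i α_i r_i = 7·1·3 + 9·5·6 + 9·4·4 + 7·8·0 + 1·10·7 = 505 ≡ 10.
  α_i^2 mod 11 = [1, 3, 5, 9, 1].
  S_2 = Σ v_i α_i^2 r_i = 7·1·3 + 9·3·6 + 9·5·4 + 7·9·0 + 1·1·7 = 370 ≡ 7.
  S = (8, 10, 7) ≠ 0, so r is not a codeword (an error is present).
Step 3: locate the error. For a single error e at position i, S_ℓ = v_i·e·α_i^ℓ, so α_err = S_1/S_0.
  S_0^{−1} = 8^{−1} = 7 (mod 11), so α_err = 10·7 = 70 ≡ 4 = α_3. Error position i = 3.
  Consistency check: S_2/S_1 = 7·10 = 70 ≡ 4 = α_err ✓ (single-error assumption holds).
Step 4: error magnitude e = S_0/v_3 = S_0·∏_{j≠3}(α_3 − α_j) = 8·5 = 40 ≡ 7 (mod 11).
Step 5: correct position 3: c_3 = r_3 − e = 4 − 7 ≡ 8 (mod 11). Hence c = [3, 6, 8, 0, 7].
  Check: interpolating c through the α_i gives m(x) = 5 + 9·x (degree < 2) with m(α_i) = c_i for every i, so c is indeed a codeword.


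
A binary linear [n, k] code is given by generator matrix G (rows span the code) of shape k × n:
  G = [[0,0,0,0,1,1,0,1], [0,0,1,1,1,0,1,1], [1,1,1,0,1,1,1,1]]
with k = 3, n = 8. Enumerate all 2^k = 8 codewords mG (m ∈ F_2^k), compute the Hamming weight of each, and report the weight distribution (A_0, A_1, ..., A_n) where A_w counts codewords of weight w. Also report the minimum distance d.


Weight distribution: A_0 = 1, A_3 = 1, A_4 = 3, A_5 = 2, A_7 = 1. Minimum distance d = 3.

Enumerate all 2^3 = 8 messages m ∈ F_2^3.
For each, compute codeword c = mG in F_2^8, then tally its weight.
  m = 000 → c = 00000000, weight = 0.
  m = 100 → c = 00001101, weight = 3.
  m = 010 → c = 00111011, weight = 5.
  m = 110 → c = 00110110, weight = 4.
  m = 001 → c = 11101111, weight = 7.
  m = 101 → c = 11100010, weight = 4.
  m = 011 → c = 11010100, weight = 4.
  m = 111 → c = 11011001, weight = 5.
Tally weights:
  weight 0: 1 codewords.
  weight 3: 1 codewords.
  weight 4: 3 codewords.
  weight 5: 2 codewords.
  weight 7: 1 codewords.
Minimum distance d = smallest w > 0 with A_w > 0 = 3.
Sanity: Σ A_w = 8 = 2^3 = 8 ✓.


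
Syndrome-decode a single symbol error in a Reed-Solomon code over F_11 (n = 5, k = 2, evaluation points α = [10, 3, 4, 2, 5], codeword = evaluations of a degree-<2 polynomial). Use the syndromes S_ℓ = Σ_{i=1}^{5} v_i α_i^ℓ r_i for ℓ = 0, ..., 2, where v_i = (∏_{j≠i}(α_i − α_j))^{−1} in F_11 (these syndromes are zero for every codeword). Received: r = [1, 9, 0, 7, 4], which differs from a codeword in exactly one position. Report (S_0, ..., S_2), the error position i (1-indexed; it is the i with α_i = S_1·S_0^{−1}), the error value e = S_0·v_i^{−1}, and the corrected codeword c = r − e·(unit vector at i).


S = (8, 7, 2), error at position 5, error magnitude e = 2, c = [1, 9, 0, 7, 2].

Step 1: column multipliers v_i = (∏_{j≠i}(α_i − α_j))^{−1} mod 11.
  i = 1 (α = 10): (10−3)(10−4)(10−2)(10−5) = 7·6·8·5 = 1680 ≡ 8, so v_1 = 8^{−1} = 7 (mod 11).
  i = 2 (α = 3): (3−10)(3−4)(3−2)(3−5) = (−7)·(−1)·1·(−2) = −14 ≡ 8, so v_2 = 8^{−1} = 7 (mod 11).
  i = 3 (α = 4): (4−10)(4−3)(4−2)(4−5) = (−6)·1·2·(−1) = 12 ≡ 1, so v_3 = 1^{−1} = 1 (mod 11).
  i = 4 (α = 2): (2−10)(2−3)(2−4)(2−5) = (−8)·(−1)·(−2)·(−3) = 48 ≡ 4, so v_4 = 4^{−1} = 3 (mod 11).
  i = 5 (α = 5): (5−10)(5−3)(5−4)(5−2) = (−5)·2·1·3 = −30 ≡ 3, so v_5 = 3^{−1} = 4 (mod 11).
  v = [7, 7, 1, 3, 4].
Step 2: syndromes of r = [1, 9, 0, 7, 4] (all sums mod 11).
  S_0 = Σ v_i r_i = 7·1 + 7·9 + 1·0 + 3·7 + 4·4 = 107 ≡ 8.
  S_1 = Σ v_i α_i r_i = 7·10·1 + 7·3·9 + 1·4·0 + 3·2·7 + 4·5·4 = 381 ≡ 7.
  α_i^2 mod 11 = [1, 9, 5, 4, 3].
  S_2 = Σ v_i α_i^2 r_i = 7·1·1 + 7·9·9 + 1·5·0 + 3·4·7 + 4·3·4 = 706 ≡ 2.
  S = (8, 7, 2) ≠ 0, so r is not a codeword (an error is present).
Step 3: locate the error. For a single error e at position i, S_ℓ = v_i·e·α_i^ℓ, so α_err = S_1/S_0.
  S_0^{−1} = 8^{−1} = 7 (mod 11), so α_err = 7·7 = 49 ≡ 5 = α_5. Error position i = 5.
  Consistency check: S_2/S_1 = 2·8 = 16 ≡ 5 = α_err ✓ (single-error assumption holds).
Step 4: error magnitude e = S_0/v_5 = S_0·∏_{j≠5}(α_5 − α_j) = 8·3 = 24 ≡ 2 (mod 11).
Step 5: correct position 5: c_5 = r_5 − e = 4 − 2 ≡ 2 (mod 11). Hence c = [1, 9, 0, 7, 2].
  Check: interpolating c through the α_i gives m(x) = 3 + 2·x (degree < 2) with m(α_i) = c_i for every i, so c is indeed a codeword.


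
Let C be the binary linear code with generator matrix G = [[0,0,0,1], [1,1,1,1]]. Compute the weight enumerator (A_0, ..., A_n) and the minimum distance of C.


Weight distribution: A_0 = 1, A_1 = 1, A_3 = 1, A_4 = 1. Minimum distance d = 1.

Enumerate all 2^2 = 4 messages m ∈ F_2^2.
For each, compute codeword c = mG in F_2^4, then tally its weight.
  m = 00 → c = 0000, weight = 0.
  m = 10 → c = 0001, weight = 1.
  m = 01 → c = 1111, weight = 4.
  m = 11 → c = 1110, weight = 3.
Tally weights:
  weight 0: 1 codewords.
  weight 1: 1 codewords.
  weight 3: 1 codewords.
  weight 4: 1 codewords.
Minimum distance d = smallest w > 0 with A_w > 0 = 1.
Sanity: Σ A_w = 4 = 2^2 = 4 ✓.


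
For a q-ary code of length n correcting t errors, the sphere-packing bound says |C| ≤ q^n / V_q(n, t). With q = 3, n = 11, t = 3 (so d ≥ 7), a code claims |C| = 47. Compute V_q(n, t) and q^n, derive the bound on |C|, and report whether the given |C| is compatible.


V_q(n, t) = 1563, q^n = 177147, Hamming bound = 113, |C| = 47 ≤ bound (satisfied).

Step 1: Compute V_q(n, t) = Σ_{j=0}^3 C(n, j) (q−1)^j.
  j = 0: C(11,0)·(2)^0 = 1·1 = 1.
  j = 1: C(11,1)·(2)^1 = 11·2 = 22.
  j = 2: C(11,2)·(2)^2 = 55·4 = 220.
  j = 3: C(11,3)·(2)^3 = 165·8 = 1320.
  V_q(n, t) = 1 + 22 + 220 + 1320 = 1563.
Step 2: q^n = 3^11 = 177147.
Step 3: Hamming bound ⌊q^n / V_q(n,t)⌋ = ⌊177147/1563⌋ = 113.
Step 4: Compare |C| = 47 to 113: satisfied.
The claimed |C| lies below the Hamming bound.


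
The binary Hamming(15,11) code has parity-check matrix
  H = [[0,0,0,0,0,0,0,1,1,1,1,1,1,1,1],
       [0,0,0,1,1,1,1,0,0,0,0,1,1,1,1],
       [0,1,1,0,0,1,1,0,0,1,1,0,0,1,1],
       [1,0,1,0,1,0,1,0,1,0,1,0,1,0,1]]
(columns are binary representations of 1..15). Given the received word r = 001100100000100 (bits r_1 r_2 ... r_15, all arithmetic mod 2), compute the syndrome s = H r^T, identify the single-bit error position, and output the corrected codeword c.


s = (1, 1, 0, 1)^T, error position = 13, corrected codeword c = 001100100000000

Compute s = H r^T mod 2 one row at a time:
  s_1 = 0 + 0 + 0 + 0 + 0 + 1 + 0 + 0 = 1 ≡ 1 (mod 2).
  s_2 = 1 + 0 + 0 + 1 + 0 + 1 + 0 + 0 = 3 ≡ 1 (mod 2).
  s_3 = 0 + 1 + 0 + 1 + 0 + 0 + 0 + 0 = 2 ≡ 0 (mod 2).
  s_4 = 0 + 1 + 0 + 1 + 0 + 0 + 1 + 0 = 3 ≡ 1 (mod 2).
s = (1, 1, 0, 1)^T — this equals column 13 of H (binary 1101), so error is at position 13.
Correct: flip bit 13 of r = 001100100000100 to get c = 001100100000000.


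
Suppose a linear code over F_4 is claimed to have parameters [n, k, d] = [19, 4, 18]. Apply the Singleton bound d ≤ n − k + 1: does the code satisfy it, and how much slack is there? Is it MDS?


Singleton RHS = n − k + 1 = 16, slack = -2, bound violated (no such code; not MDS).

Singleton bound: d ≤ n − k + 1.
Here n = 19, k = 4, so n − k + 1 = 16.
Given d = 18, check d ≤ 16: NO.
Slack = (n − k + 1) − d = -2.
The slack is negative: d = 18 exceeds n − k + 1 = 16 by 2, so the Singleton bound is violated and no linear [19, 4, 18]_4 code can exist. In particular it is not MDS (MDS requires d = n − k + 1 exactly).
Description: the claimed parameters are [19, 4, 18]_4; such a code would be impossible (violates the Singleton bound).


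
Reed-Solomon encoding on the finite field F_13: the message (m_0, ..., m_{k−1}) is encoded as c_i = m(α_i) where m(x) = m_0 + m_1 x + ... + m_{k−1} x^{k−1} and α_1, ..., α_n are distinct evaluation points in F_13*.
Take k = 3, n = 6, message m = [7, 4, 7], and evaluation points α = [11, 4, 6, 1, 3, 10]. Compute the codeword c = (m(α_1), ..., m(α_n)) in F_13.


c = [1, 5, 10, 5, 4, 6]

Message polynomial: m(x) = 7 + 4·x + 7·x^2 (mod 13).
For each evaluation point α_i, compute m(α_i) mod 13:
  α_1 = 11: Horner steps 7 → 3 → 1, so m(11) = 1.
  α_2 = 4: Horner steps 7 → 6 → 5, so m(4) = 5.
  α_3 = 6: Horner steps 7 → 7 → 10, so m(6) = 10.
  α_4 = 1: Horner steps 7 → 11 → 5, so m(1) = 5.
  α_5 = 3: Horner steps 7 → 12 → 4, so m(3) = 4.
  α_6 = 10: Horner steps 7 → 9 → 6, so m(10) = 6.
Codeword c = [1, 5, 10, 5, 4, 6] ∈ F_13^6.


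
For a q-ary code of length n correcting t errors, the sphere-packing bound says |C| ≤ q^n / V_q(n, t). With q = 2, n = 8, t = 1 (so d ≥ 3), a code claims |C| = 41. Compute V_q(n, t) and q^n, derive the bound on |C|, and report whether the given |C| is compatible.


V_q(n, t) = 9, q^n = 256, Hamming bound = 28, |C| = 41 > bound (violated).

Step 1: Compute V_q(n, t) = Σ_{j=0}^1 C(n, j) (q−1)^j.
  j = 0: C(8,0)·(1)^0 = 1·1 = 1.
  j = 1: C(8,1)·(1)^1 = 8·1 = 8.
  V_q(n, t) = 1 + 8 = 9.
Step 2: q^n = 2^8 = 256.
Step 3: Hamming bound ⌊q^n / V_q(n,t)⌋ = ⌊256/9⌋ = 28.
Step 4: Compare |C| = 41 to 28: violated.
The claimed |C| lies above the Hamming bound, so no 2-ary code of length 8 with d ≥ 3 can have 41 codewords.


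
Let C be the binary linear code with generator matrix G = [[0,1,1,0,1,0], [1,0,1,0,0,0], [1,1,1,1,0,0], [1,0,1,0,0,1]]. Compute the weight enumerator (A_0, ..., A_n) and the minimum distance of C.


Weight distribution: A_0 = 1, A_1 = 1, A_2 = 2, A_3 = 6, A_4 = 5, A_5 = 1. Minimum distance d = 1.

Enumerate all 2^4 = 16 messages m ∈ F_2^4.
For each, compute codeword c = mG in F_2^6, then tally its weight.
  m = 0000 → c = 000000, weight = 0.
  m = 1000 → c = 011010, weight = 3.
  m = 0100 → c = 101000, weight = 2.
  m = 1100 → c = 110010, weight = 3.
  m = 0010 → c = 111100, weight = 4.
  m = 1010 → c = 100110, weight = 3.
  m = 0110 → c = 010100, weight = 2.
  m = 1110 → c = 001110, weight = 3.
  m = 0001 → c = 101001, weight = 3.
  m = 1001 → c = 110011, weight = 4.
  m = 0101 → c = 000001, weight = 1.
  m = 1101 → c = 011011, weight = 4.
  m = 0011 → c = 010101, weight = 3.
  m = 1011 → c = 001111, weight = 4.
  m = 0111 → c = 111101, weight = 5.
  m = 1111 → c = 100111, weight = 4.
Tally weights:
  weight 0: 1 codewords.
  weight 1: 1 codewords.
  weight 2: 2 codewords.
  weight 3: 6 codewords.
  weight 4: 5 codewords.
  weight 5: 1 codewords.
Minimum distance d = smallest w > 0 with A_w > 0 = 1.
Sanity: Σ A_w = 16 = 2^4 = 16 ✓.


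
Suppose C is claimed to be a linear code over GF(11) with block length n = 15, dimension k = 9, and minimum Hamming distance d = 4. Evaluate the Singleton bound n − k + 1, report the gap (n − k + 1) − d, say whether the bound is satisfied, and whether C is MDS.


Singleton RHS = n − k + 1 = 7, slack = 3, bound satisfied, not MDS.

Singleton bound: d ≤ n − k + 1.
Here n = 15, k = 9, so n − k + 1 = 7.
Given d = 4, check d ≤ 7: YES.
Slack = (n − k + 1) − d = 3.
The code is NOT MDS (slack = 3 > 0).
Description: the claimed parameters are [15, 9, 4]_11; such a code would be non-MDS.


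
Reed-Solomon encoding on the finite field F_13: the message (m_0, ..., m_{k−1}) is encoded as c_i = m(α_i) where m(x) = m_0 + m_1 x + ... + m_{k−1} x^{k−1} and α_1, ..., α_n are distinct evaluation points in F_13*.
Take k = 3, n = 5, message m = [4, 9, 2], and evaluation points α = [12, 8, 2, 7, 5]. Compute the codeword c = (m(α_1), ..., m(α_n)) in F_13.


c = [10, 9, 4, 9, 8]

Message polynomial: m(x) = 4 + 9·x + 2·x^2 (mod 13).
For each evaluation point α_i, compute m(α_i) mod 13:
  α_1 = 12: Horner steps 2 → 7 → 10, so m(12) = 10.
  α_2 = 8: Horner steps 2 → 12 → 9, so m(8) = 9.
  α_3 = 2: Horner steps 2 → 0 → 4, so m(2) = 4.
  α_4 = 7: Horner steps 2 → 10 → 9, so m(7) = 9.
  α_5 = 5: Horner steps 2 → 6 → 8, so m(5) = 8.
Codeword c = [10, 9, 4, 9, 8] ∈ F_13^5.


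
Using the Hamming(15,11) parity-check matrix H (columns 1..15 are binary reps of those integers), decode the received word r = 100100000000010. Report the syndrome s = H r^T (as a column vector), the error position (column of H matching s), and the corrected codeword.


s = (1, 0, 1, 1)^T, error position = 11, corrected codeword c = 100100000010010

Compute s = H r^T mod 2 one row at a time:
  s_1 = 0 + 0 + 0 + 0 + 0 + 0 + 1 + 0 = 1 ≡ 1 (mod 2).
  s_2 = 1 + 0 + 0 + 0 + 0 + 0 + 1 + 0 = 2 ≡ 0 (mod 2).
  s_3 = 0 + 0 + 0 + 0 + 0 + 0 + 1 + 0 = 1 ≡ 1 (mod 2).
  s_4 = 1 + 0 + 0 + 0 + 0 + 0 + 0 + 0 = 1 ≡ 1 (mod 2).
s = (1, 0, 1, 1)^T — this equals column 11 of H (binary 1011), so error is at position 11.
Correct: flip bit 11 of r = 100100000000010 to get c = 100100000010010.


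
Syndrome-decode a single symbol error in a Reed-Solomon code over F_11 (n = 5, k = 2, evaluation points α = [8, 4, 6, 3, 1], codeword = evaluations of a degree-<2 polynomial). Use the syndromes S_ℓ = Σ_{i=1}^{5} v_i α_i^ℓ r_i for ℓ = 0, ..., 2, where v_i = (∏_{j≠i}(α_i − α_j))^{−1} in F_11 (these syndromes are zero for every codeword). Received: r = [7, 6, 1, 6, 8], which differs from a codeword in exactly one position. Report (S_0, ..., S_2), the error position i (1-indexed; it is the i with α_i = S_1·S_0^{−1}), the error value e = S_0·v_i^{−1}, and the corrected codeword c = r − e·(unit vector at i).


S = (1, 3, 9), error at position 4, error magnitude e = 3, c = [7, 6, 1, 3, 8].

Step 1: column multipliers v_i = (∏_{j≠i}(α_i − α_j))^{−1} mod 11.
  i = 1 (α = 8): (8−4)(8−6)(8−3)(8−1) = 4·2·5·7 = 280 ≡ 5, so v_1 = 5^{−1} = 9 (mod 11).
  i = 2 (α = 4): (4−8)(4−6)(4−3)(4−1) = (−4)·(−2)·1·3 = 24 ≡ 2, so v_2 = 2^{−1} = 6 (mod 11).
  i = 3 (α = 6): (6−8)(6−4)(6−3)(6−1) = (−2)·2·3·5 = −60 ≡ 6, so v_3 = 6^{−1} = 2 (mod 11).
  i = 4 (α = 3): (3−8)(3−4)(3−6)(3−1) = (−5)·(−1)·(−3)·2 = −30 ≡ 3, so v_4 = 3^{−1} = 4 (mod 11).
  i = 5 (α = 1): (1−8)(1−4)(1−6)(1−3) = (−7)·(−3)·(−5)·(−2) = 210 ≡ 1, so v_5 = 1^{−1} = 1 (mod 11).
  v = [9, 6, 2, 4, 1].
Step 2: syndromes of r = [7, 6, 1, 6, 8] (all sums mod 11).
  S_0 = Σ v_i r_i = 9·7 + 6·6 + 2·1 + 4·6 + 1·8 = 133 ≡ 1.
  S_1 = Σ v_i α_i r_i = 9·8·7 + 6·4·6 + 2·6·1 + 4·3·6 + 1·1·8 = 740 ≡ 3.
  α_i^2 mod 11 = [9, 5, 3, 9, 1].
  S_2 = Σ v_i α_i^2 r_i = 9·9·7 + 6·5·6 + 2·3·1 + 4·9·6 + 1·1·8 = 977 ≡ 9.
  S = (1, 3, 9) ≠ 0, so r is not a codeword (an error is present).
Step 3: locate the error. For a single error e at position i, S_ℓ = v_i·e·α_i^ℓ, so α_err = S_1/S_0.
  S_0^{−1} = 1^{−1} = 1 (mod 11), so α_err = 3·1 = 3 ≡ 3 = α_4. Error position i = 4.
  Consistency check: S_2/S_1 = 9·4 = 36 ≡ 3 = α_err ✓ (single-error assumption holds).
Step 4: error magnitude e = S_0/v_4 = S_0·∏_{j≠4}(α_4 − α_j) = 1·3 = 3 ≡ 3 (mod 11).
Step 5: correct position 4: c_4 = r_4 − e = 6 − 3 ≡ 3 (mod 11). Hence c = [7, 6, 1, 3, 8].
  Check: interpolating c through the α_i gives m(x) = 5 + 3·x (degree < 2) with m(α_i) = c_i for every i, so c is indeed a codeword.


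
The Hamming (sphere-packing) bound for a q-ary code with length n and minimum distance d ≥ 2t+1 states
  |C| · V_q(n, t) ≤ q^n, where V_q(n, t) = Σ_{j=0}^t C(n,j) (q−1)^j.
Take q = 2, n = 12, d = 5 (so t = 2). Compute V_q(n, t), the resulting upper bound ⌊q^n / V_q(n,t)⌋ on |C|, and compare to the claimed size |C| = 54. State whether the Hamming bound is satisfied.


V_q(n, t) = 79, q^n = 4096, Hamming bound = 51, |C| = 54 > bound (violated).

Step 1: Compute V_q(n, t) = Σ_{j=0}^2 C(n, j) (q−1)^j.
  j = 0: C(12,0)·(1)^0 = 1·1 = 1.
  j = 1: C(12,1)·(1)^1 = 12·1 = 12.
  j = 2: C(12,2)·(1)^2 = 66·1 = 66.
  V_q(n, t) = 1 + 12 + 66 = 79.
Step 2: q^n = 2^12 = 4096.
Step 3: Hamming bound ⌊q^n / V_q(n,t)⌋ = ⌊4096/79⌋ = 51.
Step 4: Compare |C| = 54 to 51: violated.
The claimed |C| lies above the Hamming bound, so no 2-ary code of length 12 with d ≥ 5 can have 54 codewords.


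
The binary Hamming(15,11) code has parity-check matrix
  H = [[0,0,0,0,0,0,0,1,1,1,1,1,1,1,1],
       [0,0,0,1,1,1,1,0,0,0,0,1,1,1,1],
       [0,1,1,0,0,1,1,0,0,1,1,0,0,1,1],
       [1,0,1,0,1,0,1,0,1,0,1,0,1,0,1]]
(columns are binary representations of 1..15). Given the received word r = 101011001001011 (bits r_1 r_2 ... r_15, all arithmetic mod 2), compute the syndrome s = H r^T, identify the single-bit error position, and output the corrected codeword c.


s = (0, 1, 0, 1)^T, error position = 5, corrected codeword c = 101001001001011

Compute s = H r^T mod 2 one row at a time:
  s_1 = 0 + 1 + 0 + 0 + 1 + 0 + 1 + 1 = 4 ≡ 0 (mod 2).
  s_2 = 0 + 1 + 1 + 0 + 1 + 0 + 1 + 1 = 5 ≡ 1 (mod 2).
  s_3 = 0 + 1 + 1 + 0 + 0 + 0 + 1 + 1 = 4 ≡ 0 (mod 2).
  s_4 = 1 + 1 + 1 + 0 + 1 + 0 + 0 + 1 = 5 ≡ 1 (mod 2).
s = (0, 1, 0, 1)^T — this equals column 5 of H (binary 0101), so error is at position 5.
Correct: flip bit 5 of r = 101011001001011 to get c = 101001001001011.


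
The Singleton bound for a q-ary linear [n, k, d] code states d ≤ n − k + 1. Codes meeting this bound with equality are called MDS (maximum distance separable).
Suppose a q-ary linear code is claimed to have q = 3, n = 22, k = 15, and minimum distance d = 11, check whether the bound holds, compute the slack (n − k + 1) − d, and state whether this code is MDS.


Singleton RHS = n − k + 1 = 8, slack = -3, bound violated (no such code; not MDS).

Singleton bound: d ≤ n − k + 1.
Here n = 22, k = 15, so n − k + 1 = 8.
Given d = 11, check d ≤ 8: NO.
Slack = (n − k + 1) − d = -3.
The slack is negative: d = 11 exceeds n − k + 1 = 8 by 3, so the Singleton bound is violated and no linear [22, 15, 11]_3 code can exist. In particular it is not MDS (MDS requires d = n − k + 1 exactly).
Description: the claimed parameters are [22, 15, 11]_3; such a code would be impossible (violates the Singleton bound).


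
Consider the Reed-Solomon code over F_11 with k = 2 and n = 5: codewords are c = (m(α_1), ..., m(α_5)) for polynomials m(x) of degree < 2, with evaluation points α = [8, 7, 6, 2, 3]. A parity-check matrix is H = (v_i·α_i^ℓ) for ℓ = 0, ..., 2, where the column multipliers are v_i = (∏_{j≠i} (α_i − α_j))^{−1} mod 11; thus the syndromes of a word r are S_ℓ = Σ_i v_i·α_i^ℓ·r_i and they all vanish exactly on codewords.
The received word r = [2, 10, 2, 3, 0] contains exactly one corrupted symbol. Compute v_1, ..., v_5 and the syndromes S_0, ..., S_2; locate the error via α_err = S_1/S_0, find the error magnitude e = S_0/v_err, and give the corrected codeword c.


S = (10, 3, 2), error at position 1, error magnitude e = 6, c = [7, 10, 2, 3, 0].

Step 1: column multipliers v_i = (∏_{j≠i}(α_i − α_j))^{−1} mod 11.
  i = 1 (α = 8): (8−7)(8−6)(8−2)(8−3) = 1·2·6·5 = 60 ≡ 5, so v_1 = 5^{−1} = 9 (mod 11).
  i = 2 (α = 7): (7−8)(7−6)(7−2)(7−3) = (−1)·1·5·4 = −20 ≡ 2, so v_2 = 2^{−1} = 6 (mod 11).
  i = 3 (α = 6): (6−8)(6−7)(6−2)(6−3) = (−2)·(−1)·4·3 = 24 ≡ 2, so v_3 = 2^{−1} = 6 (mod 11).
  i = 4 (α = 2): (2−8)(2−7)(2−6)(2−3) = (−6)·(−5)·(−4)·(−1) = 120 ≡ 10, so v_4 = 10^{−1} = 10 (mod 11).
  i = 5 (α = 3): (3−8)(3−7)(3−6)(3−2) = (−5)·(−4)·(−3)·1 = −60 ≡ 6, so v_5 = 6^{−1} = 2 (mod 11).
  v = [9, 6, 6, 10, 2].
Step 2: syndromes of r = [2, 10, 2, 3, 0] (all sums mod 11).
  S_0 = Σ v_i r_i = 9·2 + 6·10 + 6·2 + 10·3 + 2·0 = 120 ≡ 10.
  S_1 = Σ v_i α_i r_i = 9·8·2 + 6·7·10 + 6·6·2 + 10·2·3 + 2·3·0 = 696 ≡ 3.
  α_i^2 mod 11 = [9, 5, 3, 4, 9].
  S_2 = Σ v_i α_i^2 r_i = 9·9·2 + 6·5·10 + 6·3·2 + 10·4·3 + 2·9·0 = 618 ≡ 2.
  S = (10, 3, 2) ≠ 0, so r is not a codeword (an error is present).
Step 3: locate the error. For a single error e at position i, S_ℓ = v_i·e·α_i^ℓ, so α_err = S_1/S_0.
  S_0^{−1} = 10^{−1} = 10 (mod 11), so α_err = 3·10 = 30 ≡ 8 = α_1. Error position i = 1.
  Consistency check: S_2/S_1 = 2·4 = 8 ≡ 8 = α_err ✓ (single-error assumption holds).
Step 4: error magnitude e = S_0/v_1 = S_0·∏_{j≠1}(α_1 − α_j) = 10·5 = 50 ≡ 6 (mod 11).
Step 5: correct position 1: c_1 = r_1 − e = 2 − 6 ≡ 7 (mod 11). Hence c = [7, 10, 2, 3, 0].
  Check: interpolating c through the α_i gives m(x) = 9 + 8·x (degree < 2) with m(α_i) = c_i for every i, so c is indeed a codeword.


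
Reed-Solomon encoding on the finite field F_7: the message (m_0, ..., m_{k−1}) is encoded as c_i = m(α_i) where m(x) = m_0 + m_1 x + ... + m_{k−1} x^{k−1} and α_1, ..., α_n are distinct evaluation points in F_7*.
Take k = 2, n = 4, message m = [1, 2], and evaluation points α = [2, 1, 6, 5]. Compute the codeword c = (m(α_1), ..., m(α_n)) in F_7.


c = [5, 3, 6, 4]

Message polynomial: m(x) = 1 + 2·x (mod 7).
For each evaluation point α_i, compute m(α_i) mod 7:
  α_1 = 2: Horner steps 2 → 5, so m(2) = 5.
  α_2 = 1: Horner steps 2 → 3, so m(1) = 3.
  α_3 = 6: Horner steps 2 → 6, so m(6) = 6.
  α_4 = 5: Horner steps 2 → 4, so m(5) = 4.
Codeword c = [5, 3, 6, 4] ∈ F_7^4.


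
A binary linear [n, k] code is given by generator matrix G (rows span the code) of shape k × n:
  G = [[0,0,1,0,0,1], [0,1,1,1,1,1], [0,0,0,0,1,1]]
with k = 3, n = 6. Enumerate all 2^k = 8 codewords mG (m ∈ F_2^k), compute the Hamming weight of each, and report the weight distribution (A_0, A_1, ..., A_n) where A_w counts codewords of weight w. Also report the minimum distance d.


Weight distribution: A_0 = 1, A_2 = 3, A_3 = 3, A_5 = 1. Minimum distance d = 2.

Enumerate all 2^3 = 8 messages m ∈ F_2^3.
For each, compute codeword c = mG in F_2^6, then tally its weight.
  m = 000 → c = 000000, weight = 0.
  m = 100 → c = 001001, weight = 2.
  m = 010 → c = 011111, weight = 5.
  m = 110 → c = 010110, weight = 3.
  m = 001 → c = 000011, weight = 2.
  m = 101 → c = 001010, weight = 2.
  m = 011 → c = 011100, weight = 3.
  m = 111 → c = 010101, weight = 3.
Tally weights:
  weight 0: 1 codewords.
  weight 2: 3 codewords.
  weight 3: 3 codewords.
  weight 5: 1 codewords.
Minimum distance d = smallest w > 0 with A_w > 0 = 2.
Sanity: Σ A_w = 8 = 2^3 = 8 ✓.


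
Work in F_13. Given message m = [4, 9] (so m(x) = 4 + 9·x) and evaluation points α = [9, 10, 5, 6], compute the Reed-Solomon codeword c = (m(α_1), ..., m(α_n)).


c = [7, 3, 10, 6]

Message polynomial: m(x) = 4 + 9·x (mod 13).
For each evaluation point α_i, compute m(α_i) mod 13:
  α_1 = 9: Horner steps 9 → 7, so m(9) = 7.
  α_2 = 10: Horner steps 9 → 3, so m(10) = 3.
  α_3 = 5: Horner steps 9 → 10, so m(5) = 10.
  α_4 = 6: Horner steps 9 → 6, so m(6) = 6.
Codeword c = [7, 3, 10, 6] ∈ F_13^4.
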